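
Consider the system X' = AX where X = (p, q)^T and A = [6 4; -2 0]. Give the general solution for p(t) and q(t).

Coefficient matrix A = [[6, 4], [-2, 0]].
Characteristic polynomial det(A - λI) = λ^2 - 6λ + 8 = 0.
Eigenvalues λ = 2, 4.
For λ=2: (A-λI) row 1 is [4, 4], so an eigenvector is (-1, 1).
For λ=4: (A-λI) row 1 is [2, 4], so an eigenvector is (2, -1).
General solution: c_1e^(2t)(-1,1) + c_2e^(4t)(2,-1).

p(t) = -c_1e^(2t) + 2c_2e^(4t), q(t) = c_1e^(2t) - c_2e^(4t)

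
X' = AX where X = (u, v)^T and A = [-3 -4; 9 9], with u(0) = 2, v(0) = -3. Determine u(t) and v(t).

Coefficient matrix A = [[-3, -4], [9, 9]].
Characteristic polynomial det(A - λI) = λ^2 - 6λ + 9 = 0.
Single eigenvalue λ = 3 with algebraic multiplicity 2.
Eigenvector v = (-2,3); generalized eigenvector w with (A-λI)w=v is (-1,2).
General solution: e^(3t)[K_1·v + K_2·(t·v + w)].
Applying u(0)=2, v(0)=-3 gives K_1=-1, K_2=0.

u(t) = 2e^(3t), v(t) = -3e^(3t)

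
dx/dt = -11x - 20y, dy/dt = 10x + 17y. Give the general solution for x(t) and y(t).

Coefficient matrix A = [[-11, -20], [10, 17]].
Characteristic polynomial det(A - λI) = λ^2 - 6λ + 13 = 0.
Eigenvalues λ = 3 ± 2i (complex conjugate pair).
For λ=3+2i: an eigenvector is (1,-1) - i(3,-2) = (1 - 3i, -1 + 2i).
A real fundamental pair from Re and Im of e^((3+2i)t)v: X_1 = e^(3t)(cos(2t)·(1,-1) + sin(2t)·(3,-2)), X_2 = e^(3t)(sin(2t)·(1,-1) - cos(2t)·(3,-2)).
General solution: K_1X_1 + K_2X_2.

x(t) = 3K_1e^(3t)sin(2t) + K_1e^(3t)cos(2t) + K_2e^(3t)sin(2t) - 3K_2e^(3t)cos(2t), y(t) = -2K_1e^(3t)sin(2t) - K_1e^(3t)cos(2t) - K_2e^(3t)sin(2t) + 2K_2e^(3t)cos(2t)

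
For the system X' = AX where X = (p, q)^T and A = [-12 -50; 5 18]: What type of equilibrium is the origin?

unstable spiral

A = [[-12,-50],[5,18]]; det(A-λI) = λ^2 - 6λ + 34.
λ = 3 ± 5i: positive real part.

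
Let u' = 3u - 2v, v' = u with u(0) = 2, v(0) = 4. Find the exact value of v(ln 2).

4

A = [[3,-2],[1,0]]; eigenvalues λ = 1, 2.
Eigenvectors: (1,1) for λ=1, (2,1) for λ=2.
From the initial condition, c_1 = 6, c_2 = -2.
v(ln 2) = (6)(2^1)(1) + (-2)(2^2)(1) = 4.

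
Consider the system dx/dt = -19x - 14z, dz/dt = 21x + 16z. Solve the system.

x(t) = -c_1e^(-5t) - 2c_2e^(2t), z(t) = c_1e^(-5t) + 3c_2e^(2t)

Coefficient matrix A = [[-19, -14], [21, 16]].
Characteristic polynomial det(A - λI) = λ^2 + 3λ - 10 = 0.
Eigenvalues λ = -5, 2.
For λ=-5: (A-λI) row 1 is [-14, -14], so an eigenvector is (-1, 1).
For λ=2: (A-λI) row 1 is [-21, -14], so an eigenvector is (-2, 3).
General solution: c_1e^(-5t)(-1,1) + c_2e^(2t)(-2,3).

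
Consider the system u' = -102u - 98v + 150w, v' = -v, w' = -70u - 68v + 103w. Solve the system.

Coefficient matrix A = [[-102, -98, 150], [0, -1, 0], [-70, -68, 103]].
det(A - λI) = 0 gives eigenvalues λ = 3, -1, -2.
For λ=3: eigenvector (10,0,7).
For λ=-1: eigenvector (2,1,2).
For λ=-2: eigenvector (3,0,2).
General solution: c_1e^(3t)(10,0,7) + c_2e^(-t)(2,1,2) + c_3e^(-2t)(3,0,2).

u(t) = 10c_1e^(3t) + 2c_2e^(-t) + 3c_3e^(-2t), v(t) = c_2e^(-t), w(t) = 7c_1e^(3t) + 2c_2e^(-t) + 2c_3e^(-2t)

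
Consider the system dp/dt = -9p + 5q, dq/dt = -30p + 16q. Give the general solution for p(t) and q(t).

p(t) = c_1e^(t) + c_2e^(6t), q(t) = 2c_1e^(t) + 3c_2e^(6t)

Coefficient matrix A = [[-9, 5], [-30, 16]].
Characteristic polynomial det(A - λI) = λ^2 - 7λ + 6 = 0.
Eigenvalues λ = 1, 6.
For λ=1: (A-λI) row 1 is [-10, 5], so an eigenvector is (1, 2).
For λ=6: (A-λI) row 1 is [-15, 5], so an eigenvector is (1, 3).
General solution: c_1e^(t)(1,2) + c_2e^(6t)(1,3).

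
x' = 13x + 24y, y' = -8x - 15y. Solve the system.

x(t) = 2C_1e^(t) + 3C_2e^(-3t), y(t) = -C_1e^(t) - 2C_2e^(-3t)

Coefficient matrix A = [[13, 24], [-8, -15]].
Characteristic polynomial det(A - λI) = λ^2 + 2λ - 3 = 0.
Eigenvalues λ = 1, -3.
For λ=1: (A-λI) row 1 is [12, 24], so an eigenvector is (2, -1).
For λ=-3: (A-λI) row 1 is [16, 24], so an eigenvector is (3, -2).
General solution: C_1e^(t)(2,-1) + C_2e^(-3t)(3,-2).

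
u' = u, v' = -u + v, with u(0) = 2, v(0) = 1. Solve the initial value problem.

u(t) = 2e^(t), v(t) = -2te^(t) + e^(t)

Coefficient matrix A = [[1, 0], [-1, 1]].
Characteristic polynomial det(A - λI) = λ^2 - 2λ + 1 = 0.
Single eigenvalue λ = 1 with algebraic multiplicity 2.
Eigenvector v = (0,1); generalized eigenvector w with (A-λI)w=v is (-1,1).
General solution: e^(t)[K_1·v + K_2·(t·v + w)].
Applying u(0)=2, v(0)=1 gives K_1=3, K_2=-2.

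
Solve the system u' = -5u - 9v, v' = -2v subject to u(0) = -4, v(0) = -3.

Coefficient matrix A = [[-5, -9], [0, -2]].
Characteristic polynomial det(A - λI) = λ^2 + 7λ + 10 = 0.
Eigenvalues λ = -2, -5.
For λ=-2: (A-λI) row 1 is [-3, -9], so an eigenvector is (-3, 1).
For λ=-5: (A-λI) row 1 is [0, -9], so an eigenvector is (1, 0).
General solution: c_1e^(-2t)(-3,1) + c_2e^(-5t)(1,0).
Applying u(0)=-4, v(0)=-3 gives c_1=-3, c_2=-13.

u(t) = 9e^(-2t) - 13e^(-5t), v(t) = -3e^(-2t)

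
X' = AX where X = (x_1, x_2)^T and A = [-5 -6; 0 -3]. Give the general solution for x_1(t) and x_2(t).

x_1(t) = C_1e^(-5t) + 3C_2e^(-3t), x_2(t) = -C_2e^(-3t)

Coefficient matrix A = [[-5, -6], [0, -3]].
Characteristic polynomial det(A - λI) = λ^2 + 8λ + 15 = 0.
Eigenvalues λ = -5, -3.
For λ=-5: (A-λI) row 1 is [0, -6], so an eigenvector is (1, 0).
For λ=-3: (A-λI) row 1 is [-2, -6], so an eigenvector is (3, -1).
General solution: C_1e^(-5t)(1,0) + C_2e^(-3t)(3,-1).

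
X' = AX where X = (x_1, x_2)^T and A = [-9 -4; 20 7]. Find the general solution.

Coefficient matrix A = [[-9, -4], [20, 7]].
Characteristic polynomial det(A - λI) = λ^2 + 2λ + 17 = 0.
Eigenvalues λ = -1 ± 4i (complex conjugate pair).
For λ=-1+4i: an eigenvector is (0,1) - i(-1,2) = (0 + i, 1 - 2i).
A real fundamental pair from Re and Im of e^((-1+4i)t)v: X_1 = e^(-t)(cos(4t)·(0,1) + sin(4t)·(-1,2)), X_2 = e^(-t)(sin(4t)·(0,1) - cos(4t)·(-1,2)).
General solution: c_1X_1 + c_2X_2.

x_1(t) = -c_1e^(-t)sin(4t) + c_2e^(-t)cos(4t), x_2(t) = 2c_1e^(-t)sin(4t) + c_1e^(-t)cos(4t) + c_2e^(-t)sin(4t) - 2c_2e^(-t)cos(4t)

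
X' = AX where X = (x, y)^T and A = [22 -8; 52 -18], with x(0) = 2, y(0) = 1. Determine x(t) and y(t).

Coefficient matrix A = [[22, -8], [52, -18]].
Characteristic polynomial det(A - λI) = λ^2 - 4λ + 20 = 0.
Eigenvalues λ = 2 ± 4i (complex conjugate pair).
For λ=2+4i: an eigenvector is (-1,-2) - i(-1,-3) = (-1 + i, -2 + 3i).
A real fundamental pair from Re and Im of e^((2+4i)t)v: X_1 = e^(2t)(cos(4t)·(-1,-2) + sin(4t)·(-1,-3)), X_2 = e^(2t)(sin(4t)·(-1,-2) - cos(4t)·(-1,-3)).
General solution: C_1X_1 + C_2X_2.
Applying x(0)=2, y(0)=1 gives C_1=-5, C_2=-3.

x(t) = 8e^(2t)sin(4t) + 2e^(2t)cos(4t), y(t) = 21e^(2t)sin(4t) + e^(2t)cos(4t)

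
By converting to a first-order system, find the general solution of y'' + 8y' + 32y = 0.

Let x_1 = y, x_2 = y'. Then x_1' = x_2 and x_2' = -32x_1 - 8x_2.
A = [[0,1],[-32,-8]]; det(A-λI) = λ^2 + 8λ + 32.
Eigenvalues λ = -4 ± 4i.

y(t) = K_1e^(-4t)cos(4t) + K_2e^(-4t)sin(4t)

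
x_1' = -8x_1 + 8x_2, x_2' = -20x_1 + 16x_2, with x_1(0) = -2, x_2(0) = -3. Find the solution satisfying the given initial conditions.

x_1(t) = -2e^(4t)cos(4t), x_2(t) = e^(4t)sin(4t) - 3e^(4t)cos(4t)

Coefficient matrix A = [[-8, 8], [-20, 16]].
Characteristic polynomial det(A - λI) = λ^2 - 8λ + 32 = 0.
Eigenvalues λ = 4 ± 4i (complex conjugate pair).
For λ=4+4i: an eigenvector is (1,2) - i(1,1) = (1 - i, 2 - i).
A real fundamental pair from Re and Im of e^((4+4i)t)v: X_1 = e^(4t)(cos(4t)·(1,2) + sin(4t)·(1,1)), X_2 = e^(4t)(sin(4t)·(1,2) - cos(4t)·(1,1)).
General solution: C_1X_1 + C_2X_2.
Applying x_1(0)=-2, x_2(0)=-3 gives C_1=-1, C_2=1.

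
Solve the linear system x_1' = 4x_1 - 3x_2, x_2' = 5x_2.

Coefficient matrix A = [[4, -3], [0, 5]].
Characteristic polynomial det(A - λI) = λ^2 - 9λ + 20 = 0.
Eigenvalues λ = 4, 5.
For λ=4: (A-λI) row 1 is [0, -3], so an eigenvector is (-1, 0).
For λ=5: (A-λI) row 1 is [-1, -3], so an eigenvector is (3, -1).
General solution: c_1e^(4t)(-1,0) + c_2e^(5t)(3,-1).

x_1(t) = -c_1e^(4t) + 3c_2e^(5t), x_2(t) = -c_2e^(5t)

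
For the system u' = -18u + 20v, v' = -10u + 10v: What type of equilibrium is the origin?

A = [[-18,20],[-10,10]]; det(A-λI) = λ^2 + 8λ + 20.
λ = -4 ± 2i: negative real part.

stable spiral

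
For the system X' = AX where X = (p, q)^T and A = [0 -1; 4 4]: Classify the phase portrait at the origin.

unstable improper node

A = [[0,-1],[4,4]]; det(A-λI) = λ^2 - 4λ + 4.
repeated λ = 2 with a single eigenvector.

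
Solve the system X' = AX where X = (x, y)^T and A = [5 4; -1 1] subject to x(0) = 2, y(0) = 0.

Coefficient matrix A = [[5, 4], [-1, 1]].
Characteristic polynomial det(A - λI) = λ^2 - 6λ + 9 = 0.
Single eigenvalue λ = 3 with algebraic multiplicity 2.
Eigenvector v = (-2,1); generalized eigenvector w with (A-λI)w=v is (3,-2).
General solution: e^(3t)[c_1·v + c_2·(t·v + w)].
Applying x(0)=2, y(0)=0 gives c_1=-4, c_2=-2.

x(t) = 4te^(3t) + 2e^(3t), y(t) = -2te^(3t)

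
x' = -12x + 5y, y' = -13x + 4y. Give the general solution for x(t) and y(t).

x(t) = -C_1e^(-4t)sin(t) + 2C_1e^(-4t)cos(t) + 2C_2e^(-4t)sin(t) + C_2e^(-4t)cos(t), y(t) = -2C_1e^(-4t)sin(t) + 3C_1e^(-4t)cos(t) + 3C_2e^(-4t)sin(t) + 2C_2e^(-4t)cos(t)

Coefficient matrix A = [[-12, 5], [-13, 4]].
Characteristic polynomial det(A - λI) = λ^2 + 8λ + 17 = 0.
Eigenvalues λ = -4 ± i (complex conjugate pair).
For λ=-4+i: an eigenvector is (2,3) - i(-1,-2) = (2 + i, 3 + 2i).
A real fundamental pair from Re and Im of e^((-4+i)t)v: X_1 = e^(-4t)(cos(t)·(2,3) + sin(t)·(-1,-2)), X_2 = e^(-4t)(sin(t)·(2,3) - cos(t)·(-1,-2)).
General solution: C_1X_1 + C_2X_2.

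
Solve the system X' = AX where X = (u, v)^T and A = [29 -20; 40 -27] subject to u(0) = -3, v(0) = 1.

u(t) = -26e^(t)sin(4t) - 3e^(t)cos(4t), v(t) = -37e^(t)sin(4t) + e^(t)cos(4t)

Coefficient matrix A = [[29, -20], [40, -27]].
Characteristic polynomial det(A - λI) = λ^2 - 2λ + 17 = 0.
Eigenvalues λ = 1 ± 4i (complex conjugate pair).
For λ=1+4i: an eigenvector is (1,1) - i(2,3) = (1 - 2i, 1 - 3i).
A real fundamental pair from Re and Im of e^((1+4i)t)v: X_1 = e^(t)(cos(4t)·(1,1) + sin(4t)·(2,3)), X_2 = e^(t)(sin(4t)·(1,1) - cos(4t)·(2,3)).
General solution: c_1X_1 + c_2X_2.
Applying u(0)=-3, v(0)=1 gives c_1=-11, c_2=-4.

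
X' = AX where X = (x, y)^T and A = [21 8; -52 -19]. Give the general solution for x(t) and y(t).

x(t) = -K_1e^(t)sin(4t) + K_1e^(t)cos(4t) + K_2e^(t)sin(4t) + K_2e^(t)cos(4t), y(t) = 2K_1e^(t)sin(4t) - 3K_1e^(t)cos(4t) - 3K_2e^(t)sin(4t) - 2K_2e^(t)cos(4t)

Coefficient matrix A = [[21, 8], [-52, -19]].
Characteristic polynomial det(A - λI) = λ^2 - 2λ + 17 = 0.
Eigenvalues λ = 1 ± 4i (complex conjugate pair).
For λ=1+4i: an eigenvector is (1,-3) - i(-1,2) = (1 + i, -3 - 2i).
A real fundamental pair from Re and Im of e^((1+4i)t)v: X_1 = e^(t)(cos(4t)·(1,-3) + sin(4t)·(-1,2)), X_2 = e^(t)(sin(4t)·(1,-3) - cos(4t)·(-1,2)).
General solution: K_1X_1 + K_2X_2.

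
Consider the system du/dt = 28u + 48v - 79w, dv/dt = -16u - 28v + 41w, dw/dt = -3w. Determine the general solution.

Coefficient matrix A = [[28, 48, -79], [-16, -28, 41], [0, 0, -3]].
det(A - λI) = 0 gives eigenvalues λ = -3, 4, -4.
For λ=-3: eigenvector (1,1,1).
For λ=4: eigenvector (2,-1,0).
For λ=-4: eigenvector (3,-2,0).
General solution: C_1e^(-3t)(1,1,1) + C_2e^(4t)(2,-1,0) + C_3e^(-4t)(3,-2,0).

u(t) = C_1e^(-3t) + 2C_2e^(4t) + 3C_3e^(-4t), v(t) = C_1e^(-3t) - C_2e^(4t) - 2C_3e^(-4t), w(t) = C_1e^(-3t)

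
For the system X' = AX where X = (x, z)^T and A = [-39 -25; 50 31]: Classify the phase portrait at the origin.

stable spiral

A = [[-39,-25],[50,31]]; det(A-λI) = λ^2 + 8λ + 41.
λ = -4 ± 5i: negative real part.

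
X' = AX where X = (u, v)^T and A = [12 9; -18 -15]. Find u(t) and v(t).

u(t) = c_1e^(-6t) + c_2e^(3t), v(t) = -2c_1e^(-6t) - c_2e^(3t)

Coefficient matrix A = [[12, 9], [-18, -15]].
Characteristic polynomial det(A - λI) = λ^2 + 3λ - 18 = 0.
Eigenvalues λ = -6, 3.
For λ=-6: (A-λI) row 1 is [18, 9], so an eigenvector is (1, -2).
For λ=3: (A-λI) row 1 is [9, 9], so an eigenvector is (1, -1).
General solution: c_1e^(-6t)(1,-2) + c_2e^(3t)(1,-1).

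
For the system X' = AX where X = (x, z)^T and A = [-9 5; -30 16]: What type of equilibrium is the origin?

A = [[-9,5],[-30,16]]; det(A-λI) = λ^2 - 7λ + 6.
λ = 6, 1: both positive.

unstable node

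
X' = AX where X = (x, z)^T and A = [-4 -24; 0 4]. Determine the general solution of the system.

x(t) = 3c_1e^(4t) - c_2e^(-4t), z(t) = -c_1e^(4t)

Coefficient matrix A = [[-4, -24], [0, 4]].
Characteristic polynomial det(A - λI) = λ^2 - 16 = 0.
Eigenvalues λ = 4, -4.
For λ=4: (A-λI) row 1 is [-8, -24], so an eigenvector is (3, -1).
For λ=-4: (A-λI) row 1 is [0, -24], so an eigenvector is (-1, 0).
General solution: c_1e^(4t)(3,-1) + c_2e^(-4t)(-1,0).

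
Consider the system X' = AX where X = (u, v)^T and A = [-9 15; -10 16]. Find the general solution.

u(t) = -c_1e^(6t) + 3c_2e^(t), v(t) = -c_1e^(6t) + 2c_2e^(t)

Coefficient matrix A = [[-9, 15], [-10, 16]].
Characteristic polynomial det(A - λI) = λ^2 - 7λ + 6 = 0.
Eigenvalues λ = 6, 1.
For λ=6: (A-λI) row 1 is [-15, 15], so an eigenvector is (-1, -1).
For λ=1: (A-λI) row 1 is [-10, 15], so an eigenvector is (3, 2).
General solution: c_1e^(6t)(-1,-1) + c_2e^(t)(3,2).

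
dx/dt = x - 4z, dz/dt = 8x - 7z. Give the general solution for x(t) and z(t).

x(t) = -c_1e^(-3t)sin(4t) + c_2e^(-3t)cos(4t), z(t) = -c_1e^(-3t)sin(4t) + c_1e^(-3t)cos(4t) + c_2e^(-3t)sin(4t) + c_2e^(-3t)cos(4t)

Coefficient matrix A = [[1, -4], [8, -7]].
Characteristic polynomial det(A - λI) = λ^2 + 6λ + 25 = 0.
Eigenvalues λ = -3 ± 4i (complex conjugate pair).
For λ=-3+4i: an eigenvector is (0,1) - i(-1,-1) = (0 + i, 1 + i).
A real fundamental pair from Re and Im of e^((-3+4i)t)v: X_1 = e^(-3t)(cos(4t)·(0,1) + sin(4t)·(-1,-1)), X_2 = e^(-3t)(sin(4t)·(0,1) - cos(4t)·(-1,-1)).
General solution: c_1X_1 + c_2X_2.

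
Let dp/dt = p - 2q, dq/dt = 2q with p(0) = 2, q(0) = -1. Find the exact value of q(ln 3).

-9

A = [[1,-2],[0,2]]; eigenvalues λ = 1, 2.
Eigenvectors: (1,0) for λ=1, (-2,1) for λ=2.
From the initial condition, c_1 = 0, c_2 = -1.
q(ln 3) = (0)(3^1)(0) + (-1)(3^2)(1) = -9.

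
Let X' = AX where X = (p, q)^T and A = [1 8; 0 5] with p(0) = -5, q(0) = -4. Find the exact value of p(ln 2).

A = [[1,8],[0,5]]; eigenvalues λ = 5, 1.
Eigenvectors: (-2,-1) for λ=5, (-1,0) for λ=1.
From the initial condition, c_1 = 4, c_2 = -3.
p(ln 2) = (4)(2^5)(-2) + (-3)(2^1)(-1) = -250.

-250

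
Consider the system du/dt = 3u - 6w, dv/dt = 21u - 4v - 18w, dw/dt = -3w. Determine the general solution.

u(t) = K_1e^(3t) + K_3e^(-3t), v(t) = 3K_1e^(3t) + K_2e^(-4t) + 3K_3e^(-3t), w(t) = K_3e^(-3t)

Coefficient matrix A = [[3, 0, -6], [21, -4, -18], [0, 0, -3]].
det(A - λI) = 0 gives eigenvalues λ = 3, -4, -3.
For λ=3: eigenvector (1,3,0).
For λ=-4: eigenvector (0,1,0).
For λ=-3: eigenvector (1,3,1).
General solution: K_1e^(3t)(1,3,0) + K_2e^(-4t)(0,1,0) + K_3e^(-3t)(1,3,1).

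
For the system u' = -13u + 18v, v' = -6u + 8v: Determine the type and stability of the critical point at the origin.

stable node

A = [[-13,18],[-6,8]]; det(A-λI) = λ^2 + 5λ + 4.
λ = -4, -1: both negative.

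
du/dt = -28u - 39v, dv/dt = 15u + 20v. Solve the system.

Coefficient matrix A = [[-28, -39], [15, 20]].
Characteristic polynomial det(A - λI) = λ^2 + 8λ + 25 = 0.
Eigenvalues λ = -4 ± 3i (complex conjugate pair).
For λ=-4+3i: an eigenvector is (-2,1) - i(3,-2) = (-2 - 3i, 1 + 2i).
A real fundamental pair from Re and Im of e^((-4+3i)t)v: X_1 = e^(-4t)(cos(3t)·(-2,1) + sin(3t)·(3,-2)), X_2 = e^(-4t)(sin(3t)·(-2,1) - cos(3t)·(3,-2)).
General solution: C_1X_1 + C_2X_2.

u(t) = 3C_1e^(-4t)sin(3t) - 2C_1e^(-4t)cos(3t) - 2C_2e^(-4t)sin(3t) - 3C_2e^(-4t)cos(3t), v(t) = -2C_1e^(-4t)sin(3t) + C_1e^(-4t)cos(3t) + C_2e^(-4t)sin(3t) + 2C_2e^(-4t)cos(3t)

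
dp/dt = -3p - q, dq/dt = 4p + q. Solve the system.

p(t) = -c_1e^(-t) - c_2te^(-t) - c_2e^(-t), q(t) = 2c_1e^(-t) + 2c_2te^(-t) + 3c_2e^(-t)

Coefficient matrix A = [[-3, -1], [4, 1]].
Characteristic polynomial det(A - λI) = λ^2 + 2λ + 1 = 0.
Single eigenvalue λ = -1 with algebraic multiplicity 2.
Eigenvector v = (-1,2); generalized eigenvector w with (A-λI)w=v is (-1,3).
General solution: e^(-t)[c_1·v + c_2·(t·v + w)].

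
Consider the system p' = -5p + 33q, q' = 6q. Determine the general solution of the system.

Coefficient matrix A = [[-5, 33], [0, 6]].
Characteristic polynomial det(A - λI) = λ^2 - λ - 30 = 0.
Eigenvalues λ = 6, -5.
For λ=6: (A-λI) row 1 is [-11, 33], so an eigenvector is (-3, -1).
For λ=-5: (A-λI) row 1 is [0, 33], so an eigenvector is (1, 0).
General solution: C_1e^(6t)(-3,-1) + C_2e^(-5t)(1,0).

p(t) = -3C_1e^(6t) + C_2e^(-5t), q(t) = -C_1e^(6t)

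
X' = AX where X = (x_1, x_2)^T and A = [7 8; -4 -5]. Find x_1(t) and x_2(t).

x_1(t) = -2c_1e^(3t) - c_2e^(-t), x_2(t) = c_1e^(3t) + c_2e^(-t)

Coefficient matrix A = [[7, 8], [-4, -5]].
Characteristic polynomial det(A - λI) = λ^2 - 2λ - 3 = 0.
Eigenvalues λ = 3, -1.
For λ=3: (A-λI) row 1 is [4, 8], so an eigenvector is (-2, 1).
For λ=-1: (A-λI) row 1 is [8, 8], so an eigenvector is (-1, 1).
General solution: c_1e^(3t)(-2,1) + c_2e^(-t)(-1,1).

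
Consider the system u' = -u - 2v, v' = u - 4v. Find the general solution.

u(t) = 2c_1e^(-2t) - c_2e^(-3t), v(t) = c_1e^(-2t) - c_2e^(-3t)

Coefficient matrix A = [[-1, -2], [1, -4]].
Characteristic polynomial det(A - λI) = λ^2 + 5λ + 6 = 0.
Eigenvalues λ = -2, -3.
For λ=-2: (A-λI) row 1 is [1, -2], so an eigenvector is (2, 1).
For λ=-3: (A-λI) row 1 is [2, -2], so an eigenvector is (-1, -1).
General solution: c_1e^(-2t)(2,1) + c_2e^(-3t)(-1,-1).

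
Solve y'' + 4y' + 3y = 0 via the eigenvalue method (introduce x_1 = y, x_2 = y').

y(t) = c_1e^(-3t) + c_2e^(-t)

Let x_1 = y, x_2 = y'. Then x_1' = x_2 and x_2' = -3x_1 - 4x_2.
A = [[0,1],[-3,-4]]; det(A-λI) = λ^2 + 4λ + 3.
Eigenvalues λ = -3, -1 with eigenvectors (1,-3), (1,-1).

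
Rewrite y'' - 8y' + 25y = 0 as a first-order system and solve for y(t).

Let x_1 = y, x_2 = y'. Then x_1' = x_2 and x_2' = -25x_1 + 8x_2.
A = [[0,1],[-25,8]]; det(A-λI) = λ^2 - 8λ + 25.
Eigenvalues λ = 4 ± 3i.

y(t) = K_1e^(4t)cos(3t) + K_2e^(4t)sin(3t)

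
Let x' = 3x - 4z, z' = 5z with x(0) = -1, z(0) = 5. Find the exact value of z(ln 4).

5120

A = [[3,-4],[0,5]]; eigenvalues λ = 3, 5.
Eigenvectors: (1,0) for λ=3, (2,-1) for λ=5.
From the initial condition, c_1 = 9, c_2 = -5.
z(ln 4) = (9)(4^3)(0) + (-5)(4^5)(-1) = 5120.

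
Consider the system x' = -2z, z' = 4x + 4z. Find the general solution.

x(t) = -K_1e^(2t)sin(2t) + K_2e^(2t)cos(2t), z(t) = K_1e^(2t)sin(2t) + K_1e^(2t)cos(2t) + K_2e^(2t)sin(2t) - K_2e^(2t)cos(2t)

Coefficient matrix A = [[0, -2], [4, 4]].
Characteristic polynomial det(A - λI) = λ^2 - 4λ + 8 = 0.
Eigenvalues λ = 2 ± 2i (complex conjugate pair).
For λ=2+2i: an eigenvector is (0,1) - i(-1,1) = (0 + i, 1 - i).
A real fundamental pair from Re and Im of e^((2+2i)t)v: X_1 = e^(2t)(cos(2t)·(0,1) + sin(2t)·(-1,1)), X_2 = e^(2t)(sin(2t)·(0,1) - cos(2t)·(-1,1)).
General solution: K_1X_1 + K_2X_2.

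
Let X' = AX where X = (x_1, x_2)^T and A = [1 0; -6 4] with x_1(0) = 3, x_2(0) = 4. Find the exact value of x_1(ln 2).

A = [[1,0],[-6,4]]; eigenvalues λ = 4, 1.
Eigenvectors: (0,1) for λ=4, (1,2) for λ=1.
From the initial condition, c_1 = -2, c_2 = 3.
x_1(ln 2) = (-2)(2^4)(0) + (3)(2^1)(1) = 6.

6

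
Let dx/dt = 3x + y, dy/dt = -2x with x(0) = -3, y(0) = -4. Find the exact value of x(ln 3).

A = [[3,1],[-2,0]]; eigenvalues λ = 2, 1.
Eigenvectors: (1,-1) for λ=2, (-1,2) for λ=1.
From the initial condition, c_1 = -10, c_2 = -7.
x(ln 3) = (-10)(3^2)(1) + (-7)(3^1)(-1) = -69.

-69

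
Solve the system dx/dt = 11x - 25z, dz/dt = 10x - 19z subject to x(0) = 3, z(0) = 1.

x(t) = 4e^(-4t)sin(5t) + 3e^(-4t)cos(5t), z(t) = 3e^(-4t)sin(5t) + e^(-4t)cos(5t)

Coefficient matrix A = [[11, -25], [10, -19]].
Characteristic polynomial det(A - λI) = λ^2 + 8λ + 41 = 0.
Eigenvalues λ = -4 ± 5i (complex conjugate pair).
For λ=-4+5i: an eigenvector is (-2,-1) - i(-1,-1) = (-2 + i, -1 + i).
A real fundamental pair from Re and Im of e^((-4+5i)t)v: X_1 = e^(-4t)(cos(5t)·(-2,-1) + sin(5t)·(-1,-1)), X_2 = e^(-4t)(sin(5t)·(-2,-1) - cos(5t)·(-1,-1)).
General solution: K_1X_1 + K_2X_2.
Applying x(0)=3, z(0)=1 gives K_1=-2, K_2=-1.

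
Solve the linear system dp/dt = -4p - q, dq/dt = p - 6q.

Coefficient matrix A = [[-4, -1], [1, -6]].
Characteristic polynomial det(A - λI) = λ^2 + 10λ + 25 = 0.
Single eigenvalue λ = -5 with algebraic multiplicity 2.
Eigenvector v = (-1,-1); generalized eigenvector w with (A-λI)w=v is (-2,-1).
General solution: e^(-5t)[C_1·v + C_2·(t·v + w)].

p(t) = -C_1e^(-5t) - C_2te^(-5t) - 2C_2e^(-5t), q(t) = -C_1e^(-5t) - C_2te^(-5t) - C_2e^(-5t)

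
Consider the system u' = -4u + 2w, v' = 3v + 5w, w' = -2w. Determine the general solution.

u(t) = C_1e^(-4t) + C_3e^(-2t), v(t) = C_2e^(3t) - C_3e^(-2t), w(t) = C_3e^(-2t)

Coefficient matrix A = [[-4, 0, 2], [0, 3, 5], [0, 0, -2]].
det(A - λI) = 0 gives eigenvalues λ = -4, 3, -2.
For λ=-4: eigenvector (1,0,0).
For λ=3: eigenvector (0,1,0).
For λ=-2: eigenvector (1,-1,1).
General solution: C_1e^(-4t)(1,0,0) + C_2e^(3t)(0,1,0) + C_3e^(-2t)(1,-1,1).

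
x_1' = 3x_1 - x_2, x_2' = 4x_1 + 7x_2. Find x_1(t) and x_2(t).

x_1(t) = C_1e^(5t) + C_2te^(5t), x_2(t) = -2C_1e^(5t) - 2C_2te^(5t) - C_2e^(5t)

Coefficient matrix A = [[3, -1], [4, 7]].
Characteristic polynomial det(A - λI) = λ^2 - 10λ + 25 = 0.
Single eigenvalue λ = 5 with algebraic multiplicity 2.
Eigenvector v = (1,-2); generalized eigenvector w with (A-λI)w=v is (0,-1).
General solution: e^(5t)[C_1·v + C_2·(t·v + w)].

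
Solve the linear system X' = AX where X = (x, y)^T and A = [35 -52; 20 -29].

x(t) = -2C_1e^(3t)sin(4t) + 3C_1e^(3t)cos(4t) + 3C_2e^(3t)sin(4t) + 2C_2e^(3t)cos(4t), y(t) = -C_1e^(3t)sin(4t) + 2C_1e^(3t)cos(4t) + 2C_2e^(3t)sin(4t) + C_2e^(3t)cos(4t)

Coefficient matrix A = [[35, -52], [20, -29]].
Characteristic polynomial det(A - λI) = λ^2 - 6λ + 25 = 0.
Eigenvalues λ = 3 ± 4i (complex conjugate pair).
For λ=3+4i: an eigenvector is (3,2) - i(-2,-1) = (3 + 2i, 2 + i).
A real fundamental pair from Re and Im of e^((3+4i)t)v: X_1 = e^(3t)(cos(4t)·(3,2) + sin(4t)·(-2,-1)), X_2 = e^(3t)(sin(4t)·(3,2) - cos(4t)·(-2,-1)).
General solution: C_1X_1 + C_2X_2.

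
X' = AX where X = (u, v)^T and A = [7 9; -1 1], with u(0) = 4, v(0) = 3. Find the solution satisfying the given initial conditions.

Coefficient matrix A = [[7, 9], [-1, 1]].
Characteristic polynomial det(A - λI) = λ^2 - 8λ + 16 = 0.
Single eigenvalue λ = 4 with algebraic multiplicity 2.
Eigenvector v = (-3,1); generalized eigenvector w with (A-λI)w=v is (2,-1).
General solution: e^(4t)[c_1·v + c_2·(t·v + w)].
Applying u(0)=4, v(0)=3 gives c_1=-10, c_2=-13.

u(t) = 39te^(4t) + 4e^(4t), v(t) = -13te^(4t) + 3e^(4t)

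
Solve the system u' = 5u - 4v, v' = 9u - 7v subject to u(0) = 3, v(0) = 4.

Coefficient matrix A = [[5, -4], [9, -7]].
Characteristic polynomial det(A - λI) = λ^2 + 2λ + 1 = 0.
Single eigenvalue λ = -1 with algebraic multiplicity 2.
Eigenvector v = (2,3); generalized eigenvector w with (A-λI)w=v is (-1,-2).
General solution: e^(-t)[C_1·v + C_2·(t·v + w)].
Applying u(0)=3, v(0)=4 gives C_1=2, C_2=1.

u(t) = 2te^(-t) + 3e^(-t), v(t) = 3te^(-t) + 4e^(-t)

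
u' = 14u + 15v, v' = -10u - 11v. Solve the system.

u(t) = -K_1e^(-t) + 3K_2e^(4t), v(t) = K_1e^(-t) - 2K_2e^(4t)

Coefficient matrix A = [[14, 15], [-10, -11]].
Characteristic polynomial det(A - λI) = λ^2 - 3λ - 4 = 0.
Eigenvalues λ = -1, 4.
For λ=-1: (A-λI) row 1 is [15, 15], so an eigenvector is (-1, 1).
For λ=4: (A-λI) row 1 is [10, 15], so an eigenvector is (3, -2).
General solution: K_1e^(-t)(-1,1) + K_2e^(4t)(3,-2).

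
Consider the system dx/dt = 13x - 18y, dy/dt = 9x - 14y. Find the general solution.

Coefficient matrix A = [[13, -18], [9, -14]].
Characteristic polynomial det(A - λI) = λ^2 + λ - 20 = 0.
Eigenvalues λ = 4, -5.
For λ=4: (A-λI) row 1 is [9, -18], so an eigenvector is (2, 1).
For λ=-5: (A-λI) row 1 is [18, -18], so an eigenvector is (1, 1).
General solution: c_1e^(4t)(2,1) + c_2e^(-5t)(1,1).

x(t) = 2c_1e^(4t) + c_2e^(-5t), y(t) = c_1e^(4t) + c_2e^(-5t)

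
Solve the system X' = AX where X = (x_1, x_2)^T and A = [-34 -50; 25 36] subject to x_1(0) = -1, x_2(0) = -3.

x_1(t) = 37e^(t)sin(5t) - e^(t)cos(5t), x_2(t) = -26e^(t)sin(5t) - 3e^(t)cos(5t)

Coefficient matrix A = [[-34, -50], [25, 36]].
Characteristic polynomial det(A - λI) = λ^2 - 2λ + 26 = 0.
Eigenvalues λ = 1 ± 5i (complex conjugate pair).
For λ=1+5i: an eigenvector is (-3,2) - i(1,-1) = (-3 - i, 2 + i).
A real fundamental pair from Re and Im of e^((1+5i)t)v: X_1 = e^(t)(cos(5t)·(-3,2) + sin(5t)·(1,-1)), X_2 = e^(t)(sin(5t)·(-3,2) - cos(5t)·(1,-1)).
General solution: c_1X_1 + c_2X_2.
Applying x_1(0)=-1, x_2(0)=-3 gives c_1=4, c_2=-11.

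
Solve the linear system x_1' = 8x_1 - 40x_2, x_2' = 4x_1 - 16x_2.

Coefficient matrix A = [[8, -40], [4, -16]].
Characteristic polynomial det(A - λI) = λ^2 + 8λ + 32 = 0.
Eigenvalues λ = -4 ± 4i (complex conjugate pair).
For λ=-4+4i: an eigenvector is (3,1) - i(-1,0) = (3 + i, 1).
A real fundamental pair from Re and Im of e^((-4+4i)t)v: X_1 = e^(-4t)(cos(4t)·(3,1) + sin(4t)·(-1,0)), X_2 = e^(-4t)(sin(4t)·(3,1) - cos(4t)·(-1,0)).
General solution: c_1X_1 + c_2X_2.

x_1(t) = -c_1e^(-4t)sin(4t) + 3c_1e^(-4t)cos(4t) + 3c_2e^(-4t)sin(4t) + c_2e^(-4t)cos(4t), x_2(t) = c_1e^(-4t)cos(4t) + c_2e^(-4t)sin(4t)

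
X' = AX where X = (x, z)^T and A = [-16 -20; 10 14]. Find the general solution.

x(t) = -c_1e^(4t) + 2c_2e^(-6t), z(t) = c_1e^(4t) - c_2e^(-6t)

Coefficient matrix A = [[-16, -20], [10, 14]].
Characteristic polynomial det(A - λI) = λ^2 + 2λ - 24 = 0.
Eigenvalues λ = 4, -6.
For λ=4: (A-λI) row 1 is [-20, -20], so an eigenvector is (-1, 1).
For λ=-6: (A-λI) row 1 is [-10, -20], so an eigenvector is (2, -1).
General solution: c_1e^(4t)(-1,1) + c_2e^(-6t)(2,-1).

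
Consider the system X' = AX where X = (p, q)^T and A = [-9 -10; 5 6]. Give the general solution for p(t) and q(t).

Coefficient matrix A = [[-9, -10], [5, 6]].
Characteristic polynomial det(A - λI) = λ^2 + 3λ - 4 = 0.
Eigenvalues λ = -4, 1.
For λ=-4: (A-λI) row 1 is [-5, -10], so an eigenvector is (2, -1).
For λ=1: (A-λI) row 1 is [-10, -10], so an eigenvector is (1, -1).
General solution: K_1e^(-4t)(2,-1) + K_2e^(t)(1,-1).

p(t) = 2K_1e^(-4t) + K_2e^(t), q(t) = -K_1e^(-4t) - K_2e^(t)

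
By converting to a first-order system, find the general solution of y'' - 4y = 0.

Let x_1 = y, x_2 = y'. Then x_1' = x_2 and x_2' = 4x_1.
A = [[0,1],[4,0]]; det(A-λI) = λ^2 - 4.
Eigenvalues λ = 2, -2 with eigenvectors (1,2), (1,-2).

y(t) = c_1e^(2t) + c_2e^(-2t)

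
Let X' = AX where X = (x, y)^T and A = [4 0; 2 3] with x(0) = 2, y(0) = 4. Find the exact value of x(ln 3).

A = [[4,0],[2,3]]; eigenvalues λ = 3, 4.
Eigenvectors: (0,1) for λ=3, (1,2) for λ=4.
From the initial condition, c_1 = 0, c_2 = 2.
x(ln 3) = (0)(3^3)(0) + (2)(3^4)(1) = 162.

162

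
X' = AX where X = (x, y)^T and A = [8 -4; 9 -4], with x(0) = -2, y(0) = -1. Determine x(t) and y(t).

Coefficient matrix A = [[8, -4], [9, -4]].
Characteristic polynomial det(A - λI) = λ^2 - 4λ + 4 = 0.
Single eigenvalue λ = 2 with algebraic multiplicity 2.
Eigenvector v = (2,3); generalized eigenvector w with (A-λI)w=v is (1,1).
General solution: e^(2t)[K_1·v + K_2·(t·v + w)].
Applying x(0)=-2, y(0)=-1 gives K_1=1, K_2=-4.

x(t) = -8te^(2t) - 2e^(2t), y(t) = -12te^(2t) - e^(2t)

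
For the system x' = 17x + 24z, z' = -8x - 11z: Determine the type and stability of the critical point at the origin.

unstable node

A = [[17,24],[-8,-11]]; det(A-λI) = λ^2 - 6λ + 5.
λ = 1, 5: both positive.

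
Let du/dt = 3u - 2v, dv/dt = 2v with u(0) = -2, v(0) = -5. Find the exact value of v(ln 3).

A = [[3,-2],[0,2]]; eigenvalues λ = 2, 3.
Eigenvectors: (-2,-1) for λ=2, (-1,0) for λ=3.
From the initial condition, c_1 = 5, c_2 = -8.
v(ln 3) = (5)(3^2)(-1) + (-8)(3^3)(0) = -45.

-45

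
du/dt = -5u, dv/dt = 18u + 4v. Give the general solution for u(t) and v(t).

u(t) = K_1e^(-5t), v(t) = -2K_1e^(-5t) + K_2e^(4t)

Coefficient matrix A = [[-5, 0], [18, 4]].
Characteristic polynomial det(A - λI) = λ^2 + λ - 20 = 0.
Eigenvalues λ = -5, 4.
For λ=-5: (A-λI) row 2 is [18, 9], so an eigenvector is (1, -2).
For λ=4: (A-λI) row 1 is [-9, 0], so an eigenvector is (0, 1).
General solution: K_1e^(-5t)(1,-2) + K_2e^(4t)(0,1).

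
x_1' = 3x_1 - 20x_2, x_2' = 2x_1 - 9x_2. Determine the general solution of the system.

Coefficient matrix A = [[3, -20], [2, -9]].
Characteristic polynomial det(A - λI) = λ^2 + 6λ + 13 = 0.
Eigenvalues λ = -3 ± 2i (complex conjugate pair).
For λ=-3+2i: an eigenvector is (1,0) - i(3,1) = (1 - 3i, 0 - i).
A real fundamental pair from Re and Im of e^((-3+2i)t)v: X_1 = e^(-3t)(cos(2t)·(1,0) + sin(2t)·(3,1)), X_2 = e^(-3t)(sin(2t)·(1,0) - cos(2t)·(3,1)).
General solution: c_1X_1 + c_2X_2.

x_1(t) = 3c_1e^(-3t)sin(2t) + c_1e^(-3t)cos(2t) + c_2e^(-3t)sin(2t) - 3c_2e^(-3t)cos(2t), x_2(t) = c_1e^(-3t)sin(2t) - c_2e^(-3t)cos(2t)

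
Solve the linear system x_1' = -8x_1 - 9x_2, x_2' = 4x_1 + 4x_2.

Coefficient matrix A = [[-8, -9], [4, 4]].
Characteristic polynomial det(A - λI) = λ^2 + 4λ + 4 = 0.
Single eigenvalue λ = -2 with algebraic multiplicity 2.
Eigenvector v = (-3,2); generalized eigenvector w with (A-λI)w=v is (2,-1).
General solution: e^(-2t)[C_1·v + C_2·(t·v + w)].

x_1(t) = -3C_1e^(-2t) - 3C_2te^(-2t) + 2C_2e^(-2t), x_2(t) = 2C_1e^(-2t) + 2C_2te^(-2t) - C_2e^(-2t)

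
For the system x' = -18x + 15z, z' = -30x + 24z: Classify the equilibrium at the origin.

A = [[-18,15],[-30,24]]; det(A-λI) = λ^2 - 6λ + 18.
λ = 3 ± 3i: positive real part.

unstable spiral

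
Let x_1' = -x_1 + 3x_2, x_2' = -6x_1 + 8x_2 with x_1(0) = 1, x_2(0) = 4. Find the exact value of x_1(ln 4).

A = [[-1,3],[-6,8]]; eigenvalues λ = 2, 5.
Eigenvectors: (1,1) for λ=2, (-1,-2) for λ=5.
From the initial condition, c_1 = -2, c_2 = -3.
x_1(ln 4) = (-2)(4^2)(1) + (-3)(4^5)(-1) = 3040.

3040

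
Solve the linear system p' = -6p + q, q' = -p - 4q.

Coefficient matrix A = [[-6, 1], [-1, -4]].
Characteristic polynomial det(A - λI) = λ^2 + 10λ + 25 = 0.
Single eigenvalue λ = -5 with algebraic multiplicity 2.
Eigenvector v = (1,1); generalized eigenvector w with (A-λI)w=v is (-2,-1).
General solution: e^(-5t)[c_1·v + c_2·(t·v + w)].

p(t) = c_1e^(-5t) + c_2te^(-5t) - 2c_2e^(-5t), q(t) = c_1e^(-5t) + c_2te^(-5t) - c_2e^(-5t)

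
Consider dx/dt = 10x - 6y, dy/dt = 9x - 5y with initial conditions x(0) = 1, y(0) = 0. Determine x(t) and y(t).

Coefficient matrix A = [[10, -6], [9, -5]].
Characteristic polynomial det(A - λI) = λ^2 - 5λ + 4 = 0.
Eigenvalues λ = 1, 4.
For λ=1: (A-λI) row 1 is [9, -6], so an eigenvector is (2, 3).
For λ=4: (A-λI) row 1 is [6, -6], so an eigenvector is (-1, -1).
General solution: K_1e^(t)(2,3) + K_2e^(4t)(-1,-1).
Applying x(0)=1, y(0)=0 gives K_1=-1, K_2=-3.

x(t) = 3e^(4t) - 2e^(t), y(t) = 3e^(4t) - 3e^(t)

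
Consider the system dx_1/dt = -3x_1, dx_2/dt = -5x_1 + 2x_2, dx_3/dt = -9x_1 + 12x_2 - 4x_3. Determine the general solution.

Coefficient matrix A = [[-3, 0, 0], [-5, 2, 0], [-9, 12, -4]].
det(A - λI) = 0 gives eigenvalues λ = -3, 2, -4.
For λ=-3: eigenvector (1,1,3).
For λ=2: eigenvector (0,1,2).
For λ=-4: eigenvector (0,0,1).
General solution: K_1e^(-3t)(1,1,3) + K_2e^(2t)(0,1,2) + K_3e^(-4t)(0,0,1).

x_1(t) = K_1e^(-3t), x_2(t) = K_1e^(-3t) + K_2e^(2t), x_3(t) = 3K_1e^(-3t) + 2K_2e^(2t) + K_3e^(-4t)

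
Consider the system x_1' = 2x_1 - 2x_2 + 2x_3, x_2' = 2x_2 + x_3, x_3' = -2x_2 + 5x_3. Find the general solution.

x_1(t) = c_1e^(2t) + c_3e^(4t), x_2(t) = c_2e^(3t) + c_3e^(4t), x_3(t) = c_2e^(3t) + 2c_3e^(4t)

Coefficient matrix A = [[2, -2, 2], [0, 2, 1], [0, -2, 5]].
det(A - λI) = 0 gives eigenvalues λ = 2, 3, 4.
For λ=2: eigenvector (1,0,0).
For λ=3: eigenvector (0,1,1).
For λ=4: eigenvector (1,1,2).
General solution: c_1e^(2t)(1,0,0) + c_2e^(3t)(0,1,1) + c_3e^(4t)(1,1,2).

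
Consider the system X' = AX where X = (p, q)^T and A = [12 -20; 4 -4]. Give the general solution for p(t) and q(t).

Coefficient matrix A = [[12, -20], [4, -4]].
Characteristic polynomial det(A - λI) = λ^2 - 8λ + 32 = 0.
Eigenvalues λ = 4 ± 4i (complex conjugate pair).
For λ=4+4i: an eigenvector is (-2,-1) - i(1,0) = (-2 - i, -1).
A real fundamental pair from Re and Im of e^((4+4i)t)v: X_1 = e^(4t)(cos(4t)·(-2,-1) + sin(4t)·(1,0)), X_2 = e^(4t)(sin(4t)·(-2,-1) - cos(4t)·(1,0)).
General solution: c_1X_1 + c_2X_2.

p(t) = c_1e^(4t)sin(4t) - 2c_1e^(4t)cos(4t) - 2c_2e^(4t)sin(4t) - c_2e^(4t)cos(4t), q(t) = -c_1e^(4t)cos(4t) - c_2e^(4t)sin(4t)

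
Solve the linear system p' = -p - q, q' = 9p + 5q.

p(t) = -C_1e^(2t) - C_2te^(2t), q(t) = 3C_1e^(2t) + 3C_2te^(2t) + C_2e^(2t)

Coefficient matrix A = [[-1, -1], [9, 5]].
Characteristic polynomial det(A - λI) = λ^2 - 4λ + 4 = 0.
Single eigenvalue λ = 2 with algebraic multiplicity 2.
Eigenvector v = (-1,3); generalized eigenvector w with (A-λI)w=v is (0,1).
General solution: e^(2t)[C_1·v + C_2·(t·v + w)].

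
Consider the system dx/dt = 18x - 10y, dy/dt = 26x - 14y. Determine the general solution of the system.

x(t) = -2C_1e^(2t)sin(2t) + C_1e^(2t)cos(2t) + C_2e^(2t)sin(2t) + 2C_2e^(2t)cos(2t), y(t) = -3C_1e^(2t)sin(2t) + 2C_1e^(2t)cos(2t) + 2C_2e^(2t)sin(2t) + 3C_2e^(2t)cos(2t)

Coefficient matrix A = [[18, -10], [26, -14]].
Characteristic polynomial det(A - λI) = λ^2 - 4λ + 8 = 0.
Eigenvalues λ = 2 ± 2i (complex conjugate pair).
For λ=2+2i: an eigenvector is (1,2) - i(-2,-3) = (1 + 2i, 2 + 3i).
A real fundamental pair from Re and Im of e^((2+2i)t)v: X_1 = e^(2t)(cos(2t)·(1,2) + sin(2t)·(-2,-3)), X_2 = e^(2t)(sin(2t)·(1,2) - cos(2t)·(-2,-3)).
General solution: C_1X_1 + C_2X_2.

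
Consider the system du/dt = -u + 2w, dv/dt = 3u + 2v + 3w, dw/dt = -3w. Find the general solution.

Coefficient matrix A = [[-1, 0, 2], [3, 2, 3], [0, 0, -3]].
det(A - λI) = 0 gives eigenvalues λ = -1, 2, -3.
For λ=-1: eigenvector (1,-1,0).
For λ=2: eigenvector (0,1,0).
For λ=-3: eigenvector (-1,0,1).
General solution: c_1e^(-t)(1,-1,0) + c_2e^(2t)(0,1,0) + c_3e^(-3t)(-1,0,1).

u(t) = c_1e^(-t) - c_3e^(-3t), v(t) = -c_1e^(-t) + c_2e^(2t), w(t) = c_3e^(-3t)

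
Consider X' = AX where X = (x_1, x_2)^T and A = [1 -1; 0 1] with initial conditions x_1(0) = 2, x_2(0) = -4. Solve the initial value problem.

x_1(t) = 4te^(t) + 2e^(t), x_2(t) = -4e^(t)

Coefficient matrix A = [[1, -1], [0, 1]].
Characteristic polynomial det(A - λI) = λ^2 - 2λ + 1 = 0.
Single eigenvalue λ = 1 with algebraic multiplicity 2.
Eigenvector v = (-1,0); generalized eigenvector w with (A-λI)w=v is (-1,1).
General solution: e^(t)[C_1·v + C_2·(t·v + w)].
Applying x_1(0)=2, x_2(0)=-4 gives C_1=2, C_2=-4.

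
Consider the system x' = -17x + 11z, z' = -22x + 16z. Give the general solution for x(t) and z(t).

x(t) = -C_1e^(5t) - C_2e^(-6t), z(t) = -2C_1e^(5t) - C_2e^(-6t)

Coefficient matrix A = [[-17, 11], [-22, 16]].
Characteristic polynomial det(A - λI) = λ^2 + λ - 30 = 0.
Eigenvalues λ = 5, -6.
For λ=5: (A-λI) row 1 is [-22, 11], so an eigenvector is (-1, -2).
For λ=-6: (A-λI) row 1 is [-11, 11], so an eigenvector is (-1, -1).
General solution: C_1e^(5t)(-1,-2) + C_2e^(-6t)(-1,-1).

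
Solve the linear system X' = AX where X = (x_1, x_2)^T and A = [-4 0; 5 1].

Coefficient matrix A = [[-4, 0], [5, 1]].
Characteristic polynomial det(A - λI) = λ^2 + 3λ - 4 = 0.
Eigenvalues λ = -4, 1.
For λ=-4: (A-λI) row 2 is [5, 5], so an eigenvector is (1, -1).
For λ=1: (A-λI) row 1 is [-5, 0], so an eigenvector is (0, -1).
General solution: c_1e^(-4t)(1,-1) + c_2e^(t)(0,-1).

x_1(t) = c_1e^(-4t), x_2(t) = -c_1e^(-4t) - c_2e^(t)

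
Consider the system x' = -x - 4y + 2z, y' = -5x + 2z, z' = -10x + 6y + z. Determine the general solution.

x(t) = C_1e^(-t) - C_3e^(-3t), y(t) = C_1e^(-t) + C_2e^(4t) - C_3e^(-3t), z(t) = 2C_1e^(-t) + 2C_2e^(4t) - C_3e^(-3t)

Coefficient matrix A = [[-1, -4, 2], [-5, 0, 2], [-10, 6, 1]].
det(A - λI) = 0 gives eigenvalues λ = -1, 4, -3.
For λ=-1: eigenvector (1,1,2).
For λ=4: eigenvector (0,1,2).
For λ=-3: eigenvector (-1,-1,-1).
General solution: C_1e^(-t)(1,1,2) + C_2e^(4t)(0,1,2) + C_3e^(-3t)(-1,-1,-1).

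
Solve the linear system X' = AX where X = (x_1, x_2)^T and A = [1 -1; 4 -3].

x_1(t) = -C_1e^(-t) - C_2te^(-t), x_2(t) = -2C_1e^(-t) - 2C_2te^(-t) + C_2e^(-t)

Coefficient matrix A = [[1, -1], [4, -3]].
Characteristic polynomial det(A - λI) = λ^2 + 2λ + 1 = 0.
Single eigenvalue λ = -1 with algebraic multiplicity 2.
Eigenvector v = (-1,-2); generalized eigenvector w with (A-λI)w=v is (0,1).
General solution: e^(-t)[C_1·v + C_2·(t·v + w)].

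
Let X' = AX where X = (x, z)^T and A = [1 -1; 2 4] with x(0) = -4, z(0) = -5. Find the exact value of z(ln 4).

-944

A = [[1,-1],[2,4]]; eigenvalues λ = 3, 2.
Eigenvectors: (-1,2) for λ=3, (1,-1) for λ=2.
From the initial condition, c_1 = -9, c_2 = -13.
z(ln 4) = (-9)(4^3)(2) + (-13)(4^2)(-1) = -944.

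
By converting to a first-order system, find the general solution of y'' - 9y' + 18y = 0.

y(t) = C_1e^(3t) + C_2e^(6t)

Let x_1 = y, x_2 = y'. Then x_1' = x_2 and x_2' = -18x_1 + 9x_2.
A = [[0,1],[-18,9]]; det(A-λI) = λ^2 - 9λ + 18.
Eigenvalues λ = 3, 6 with eigenvectors (1,3), (1,6).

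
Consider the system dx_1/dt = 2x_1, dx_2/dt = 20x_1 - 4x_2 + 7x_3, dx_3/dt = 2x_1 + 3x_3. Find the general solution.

x_1(t) = K_1e^(2t), x_2(t) = K_1e^(2t) + K_2e^(-4t) + K_3e^(3t), x_3(t) = -2K_1e^(2t) + K_3e^(3t)

Coefficient matrix A = [[2, 0, 0], [20, -4, 7], [2, 0, 3]].
det(A - λI) = 0 gives eigenvalues λ = 2, -4, 3.
For λ=2: eigenvector (1,1,-2).
For λ=-4: eigenvector (0,1,0).
For λ=3: eigenvector (0,1,1).
General solution: K_1e^(2t)(1,1,-2) + K_2e^(-4t)(0,1,0) + K_3e^(3t)(0,1,1).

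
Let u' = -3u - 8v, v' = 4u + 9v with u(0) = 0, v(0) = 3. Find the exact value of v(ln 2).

A = [[-3,-8],[4,9]]; eigenvalues λ = 5, 1.
Eigenvectors: (1,-1) for λ=5, (-2,1) for λ=1.
From the initial condition, c_1 = -6, c_2 = -3.
v(ln 2) = (-6)(2^5)(-1) + (-3)(2^1)(1) = 186.

186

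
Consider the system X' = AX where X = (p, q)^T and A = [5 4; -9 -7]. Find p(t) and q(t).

Coefficient matrix A = [[5, 4], [-9, -7]].
Characteristic polynomial det(A - λI) = λ^2 + 2λ + 1 = 0.
Single eigenvalue λ = -1 with algebraic multiplicity 2.
Eigenvector v = (-2,3); generalized eigenvector w with (A-λI)w=v is (-1,1).
General solution: e^(-t)[K_1·v + K_2·(t·v + w)].

p(t) = -2K_1e^(-t) - 2K_2te^(-t) - K_2e^(-t), q(t) = 3K_1e^(-t) + 3K_2te^(-t) + K_2e^(-t)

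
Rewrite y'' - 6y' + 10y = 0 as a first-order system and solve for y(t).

y(t) = C_1e^(3t)cos(t) + C_2e^(3t)sin(t)

Let x_1 = y, x_2 = y'. Then x_1' = x_2 and x_2' = -10x_1 + 6x_2.
A = [[0,1],[-10,6]]; det(A-λI) = λ^2 - 6λ + 10.
Eigenvalues λ = 3 ± i.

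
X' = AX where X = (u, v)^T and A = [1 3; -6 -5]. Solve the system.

u(t) = C_1e^(-2t)cos(3t) + C_2e^(-2t)sin(3t), v(t) = -C_1e^(-2t)sin(3t) - C_1e^(-2t)cos(3t) - C_2e^(-2t)sin(3t) + C_2e^(-2t)cos(3t)

Coefficient matrix A = [[1, 3], [-6, -5]].
Characteristic polynomial det(A - λI) = λ^2 + 4λ + 13 = 0.
Eigenvalues λ = -2 ± 3i (complex conjugate pair).
For λ=-2+3i: an eigenvector is (1,-1) - i(0,-1) = (1, -1 + i).
A real fundamental pair from Re and Im of e^((-2+3i)t)v: X_1 = e^(-2t)(cos(3t)·(1,-1) + sin(3t)·(0,-1)), X_2 = e^(-2t)(sin(3t)·(1,-1) - cos(3t)·(0,-1)).
General solution: C_1X_1 + C_2X_2.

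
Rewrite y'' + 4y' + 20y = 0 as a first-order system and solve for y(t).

y(t) = K_1e^(-2t)cos(4t) + K_2e^(-2t)sin(4t)

Let x_1 = y, x_2 = y'. Then x_1' = x_2 and x_2' = -20x_1 - 4x_2.
A = [[0,1],[-20,-4]]; det(A-λI) = λ^2 + 4λ + 20.
Eigenvalues λ = -2 ± 4i.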